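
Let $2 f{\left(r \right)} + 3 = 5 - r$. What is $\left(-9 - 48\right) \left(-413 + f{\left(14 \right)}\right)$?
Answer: $23883$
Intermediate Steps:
$f{\left(r \right)} = 1 - \frac{r}{2}$ ($f{\left(r \right)} = - \frac{3}{2} + \frac{5 - r}{2} = - \frac{3}{2} - \left(- \frac{5}{2} + \frac{r}{2}\right) = 1 - \frac{r}{2}$)
$\left(-9 - 48\right) \left(-413 + f{\left(14 \right)}\right) = \left(-9 - 48\right) \left(-413 + \left(1 - 7\right)\right) = - 57 \left(-413 - 6\right) = \left(-57\right) \left(-419\right) = 23883$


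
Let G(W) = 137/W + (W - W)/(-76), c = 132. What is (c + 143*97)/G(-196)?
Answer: -2744588/137 ≈ -20034.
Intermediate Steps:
G(W) = 137/W (G(W) = 137/W + 0*(-1/76) = 137/W + 0 = 137/W)
(c + 143*97)/G(-196) = (132 + 143*97)/((137/(-196))) = (132 + 13871)/((137*(-1/196))) = 14003/(-137/196) = 14003*(-196/137) = -2744588/137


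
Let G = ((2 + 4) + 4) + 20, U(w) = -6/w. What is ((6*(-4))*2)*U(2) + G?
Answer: 174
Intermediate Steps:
G = 30 (G = (6 + 4) + 20 = 10 + 20 = 30)
((6*(-4))*2)*U(2) + G = ((6*(-4))*2)*(-6/2) + 30 = (-24*2)*(-6*½) + 30 = -48*(-3) + 30 = 144 + 30 = 174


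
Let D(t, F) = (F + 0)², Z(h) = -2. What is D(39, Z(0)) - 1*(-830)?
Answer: 834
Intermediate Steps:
D(t, F) = F²
D(39, Z(0)) - 1*(-830) = (-2)² - 1*(-830) = 4 + 830 = 834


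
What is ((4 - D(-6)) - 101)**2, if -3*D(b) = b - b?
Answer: 9409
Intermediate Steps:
D(b) = 0 (D(b) = -(b - b)/3 = -1/3*0 = 0)
((4 - D(-6)) - 101)**2 = ((4 - 1*0) - 101)**2 = ((4 + 0) - 101)**2 = (4 - 101)**2 = (-97)**2 = 9409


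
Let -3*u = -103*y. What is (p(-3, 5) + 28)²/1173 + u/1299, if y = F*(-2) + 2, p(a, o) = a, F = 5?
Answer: 489691/1523727 ≈ 0.32138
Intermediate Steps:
y = -8 (y = 5*(-2) + 2 = -10 + 2 = -8)
u = -824/3 (u = -(-103)*(-8)/3 = -⅓*824 = -824/3 ≈ -274.67)
(p(-3, 5) + 28)²/1173 + u/1299 = (-3 + 28)²/1173 - 824/3/1299 = 25²*(1/1173) - 824/3*1/1299 = 625*(1/1173) - 824/3897 = 625/1173 - 824/3897 = 489691/1523727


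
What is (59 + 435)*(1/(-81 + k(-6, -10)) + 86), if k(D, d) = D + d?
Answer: 4120454/97 ≈ 42479.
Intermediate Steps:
(59 + 435)*(1/(-81 + k(-6, -10)) + 86) = (59 + 435)*(1/(-81 + (-6 - 10)) + 86) = 494*(1/(-81 - 16) + 86) = 494*(1/(-97) + 86) = 494*(-1/97 + 86) = 494*(8341/97) = 4120454/97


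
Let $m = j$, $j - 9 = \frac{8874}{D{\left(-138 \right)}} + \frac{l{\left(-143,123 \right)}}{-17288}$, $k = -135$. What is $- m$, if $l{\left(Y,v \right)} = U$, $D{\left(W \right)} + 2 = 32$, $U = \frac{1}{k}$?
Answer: $- \frac{142273325}{466776} \approx -304.8$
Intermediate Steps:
$U = - \frac{1}{135}$ ($U = \frac{1}{-135} = - \frac{1}{135} \approx -0.0074074$)
$D{\left(W \right)} = 30$ ($D{\left(W \right)} = -2 + 32 = 30$)
$l{\left(Y,v \right)} = - \frac{1}{135}$
$j = \frac{142273325}{466776}$ ($j = 9 + \left(\frac{8874}{30} - \frac{1}{135 \left(-17288\right)}\right) = 9 + \left(8874 \cdot \frac{1}{30} - - \frac{1}{2333880}\right) = 9 + \left(\frac{1479}{5} + \frac{1}{2333880}\right) = 9 + \frac{138072341}{466776} = \frac{142273325}{466776} \approx 304.8$)
$m = \frac{142273325}{466776} \approx 304.8$
$- m = \left(-1\right) \frac{142273325}{466776} = - \frac{142273325}{466776}$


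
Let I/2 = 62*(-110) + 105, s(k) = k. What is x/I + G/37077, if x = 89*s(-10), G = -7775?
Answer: -420116/2929083 ≈ -0.14343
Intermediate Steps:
x = -890 (x = 89*(-10) = -890)
I = -13430 (I = 2*(62*(-110) + 105) = 2*(-6820 + 105) = 2*(-6715) = -13430)
x/I + G/37077 = -890/(-13430) - 7775/37077 = -890*(-1/13430) - 7775*1/37077 = 89/1343 - 7775/37077 = -420116/2929083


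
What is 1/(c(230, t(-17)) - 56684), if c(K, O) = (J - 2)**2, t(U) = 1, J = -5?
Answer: -1/56635 ≈ -1.7657e-5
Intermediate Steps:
c(K, O) = 49 (c(K, O) = (-5 - 2)**2 = (-7)**2 = 49)
1/(c(230, t(-17)) - 56684) = 1/(49 - 56684) = 1/(-56635) = -1/56635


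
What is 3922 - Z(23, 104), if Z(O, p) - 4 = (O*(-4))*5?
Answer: 4378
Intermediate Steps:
Z(O, p) = 4 - 20*O (Z(O, p) = 4 + (O*(-4))*5 = 4 - 4*O*5 = 4 - 20*O)
3922 - Z(23, 104) = 3922 - (4 - 20*23) = 3922 - (4 - 460) = 3922 - 1*(-456) = 3922 + 456 = 4378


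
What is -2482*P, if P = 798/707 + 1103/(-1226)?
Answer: -35196001/61913 ≈ -568.47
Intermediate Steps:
P = 28361/123826 (P = 798*(1/707) + 1103*(-1/1226) = 114/101 - 1103/1226 = 28361/123826 ≈ 0.22904)
-2482*P = -2482*28361/123826 = -35196001/61913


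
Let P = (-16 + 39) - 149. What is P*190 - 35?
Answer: -23975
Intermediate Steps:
P = -126 (P = 23 - 149 = -126)
P*190 - 35 = -126*190 - 35 = -23940 - 35 = -23975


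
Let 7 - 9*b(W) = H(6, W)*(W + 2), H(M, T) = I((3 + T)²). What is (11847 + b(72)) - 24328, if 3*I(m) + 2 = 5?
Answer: -112396/9 ≈ -12488.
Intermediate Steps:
I(m) = 1 (I(m) = -⅔ + (⅓)*5 = -⅔ + 5/3 = 1)
H(M, T) = 1
b(W) = 5/9 - W/9 (b(W) = 7/9 - (W + 2)/9 = 7/9 - (2 + W)/9 = 7/9 + (-2/9 - W/9) = 5/9 - W/9)
(11847 + b(72)) - 24328 = (11847 + (5/9 - ⅑*72)) - 24328 = (11847 + (5/9 - 8)) - 24328 = (11847 - 67/9) - 24328 = 106556/9 - 24328 = -112396/9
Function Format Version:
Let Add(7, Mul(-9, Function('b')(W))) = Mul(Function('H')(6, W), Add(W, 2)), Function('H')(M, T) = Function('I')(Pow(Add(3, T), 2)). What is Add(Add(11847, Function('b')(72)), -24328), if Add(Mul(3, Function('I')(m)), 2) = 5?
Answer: Rational(-112396, 9) ≈ -12488.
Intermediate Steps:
Function('I')(m) = 1 (Function('I')(m) = Add(Rational(-2, 3), Mul(Rational(1, 3), 5)) = Add(Rational(-2, 3), Rational(5, 3)) = 1)
Function('H')(M, T) = 1
Function('b')(W) = Add(Rational(5, 9), Mul(Rational(-1, 9), W)) (Function('b')(W) = Add(Rational(7, 9), Mul(Rational(-1, 9), Mul(1, Add(W, 2)))) = Add(Rational(7, 9), Mul(Rational(-1, 9), Mul(1, Add(2, W)))) = Add(Rational(7, 9), Mul(Rational(-1, 9), Add(2, W))) = Add(Rational(7, 9), Add(Rational(-2, 9), Mul(Rational(-1, 9), W))) = Add(Rational(5, 9), Mul(Rational(-1, 9), W)))
Add(Add(11847, Function('b')(72)), -24328) = Add(Add(11847, Add(Rational(5, 9), Mul(Rational(-1, 9), 72))), -24328) = Add(Add(11847, Add(Rational(5, 9), -8)), -24328) = Add(Add(11847, Rational(-67, 9)), -24328) = Add(Rational(106556, 9), -24328) = Rational(-112396, 9)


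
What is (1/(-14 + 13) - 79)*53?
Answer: -4240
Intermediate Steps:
(1/(-14 + 13) - 79)*53 = (1/(-1) - 79)*53 = (-1 - 79)*53 = -80*53 = -4240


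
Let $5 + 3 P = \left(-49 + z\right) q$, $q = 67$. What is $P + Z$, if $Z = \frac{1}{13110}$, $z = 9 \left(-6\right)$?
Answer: $- \frac{30179219}{13110} \approx -2302.0$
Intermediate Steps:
$z = -54$
$Z = \frac{1}{13110} \approx 7.6278 \cdot 10^{-5}$
$P = -2302$ ($P = - \frac{5}{3} + \frac{\left(-49 - 54\right) 67}{3} = - \frac{5}{3} + \frac{\left(-103\right) 67}{3} = - \frac{5}{3} + \frac{1}{3} \left(-6901\right) = - \frac{5}{3} - \frac{6901}{3} = -2302$)
$P + Z = -2302 + \frac{1}{13110} = - \frac{30179219}{13110}$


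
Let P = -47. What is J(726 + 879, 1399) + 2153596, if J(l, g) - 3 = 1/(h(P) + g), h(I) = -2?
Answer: 3008577804/1397 ≈ 2.1536e+6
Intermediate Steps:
J(l, g) = 3 + 1/(-2 + g)
J(726 + 879, 1399) + 2153596 = (-5 + 3*1399)/(-2 + 1399) + 2153596 = (-5 + 4197)/1397 + 2153596 = (1/1397)*4192 + 2153596 = 4192/1397 + 2153596 = 3008577804/1397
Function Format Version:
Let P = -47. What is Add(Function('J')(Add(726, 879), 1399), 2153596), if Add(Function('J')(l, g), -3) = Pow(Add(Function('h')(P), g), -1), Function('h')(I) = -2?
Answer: Rational(3008577804, 1397) ≈ 2.1536e+6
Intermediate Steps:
Function('J')(l, g) = Add(3, Pow(Add(-2, g), -1))
Add(Function('J')(Add(726, 879), 1399), 2153596) = Add(Mul(Pow(Add(-2, 1399), -1), Add(-5, Mul(3, 1399))), 2153596) = Add(Mul(Pow(1397, -1), Add(-5, 4197)), 2153596) = Add(Mul(Rational(1, 1397), 4192), 2153596) = Add(Rational(4192, 1397), 2153596) = Rational(3008577804, 1397)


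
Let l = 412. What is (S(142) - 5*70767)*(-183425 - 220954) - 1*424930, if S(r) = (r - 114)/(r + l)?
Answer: 39633990472889/277 ≈ 1.4308e+11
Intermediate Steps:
S(r) = (-114 + r)/(412 + r) (S(r) = (r - 114)/(r + 412) = (-114 + r)/(412 + r))
(S(142) - 5*70767)*(-183425 - 220954) - 1*424930 = ((-114 + 142)/(412 + 142) - 5*70767)*(-183425 - 220954) - 1*424930 = (28/554 - 353835)*(-404379) - 424930 = ((1/554)*28 - 353835)*(-404379) - 424930 = (14/277 - 353835)*(-404379) - 424930 = -98012281/277*(-404379) - 424930 = 39634108178499/277 - 424930 = 39633990472889/277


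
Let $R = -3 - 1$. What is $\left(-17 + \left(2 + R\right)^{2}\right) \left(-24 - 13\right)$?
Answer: $481$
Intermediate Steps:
$R = -4$
$\left(-17 + \left(2 + R\right)^{2}\right) \left(-24 - 13\right) = \left(-17 + \left(2 - 4\right)^{2}\right) \left(-24 - 13\right) = \left(-17 + \left(-2\right)^{2}\right) \left(-37\right) = \left(-17 + 4\right) \left(-37\right) = \left(-13\right) \left(-37\right) = 481$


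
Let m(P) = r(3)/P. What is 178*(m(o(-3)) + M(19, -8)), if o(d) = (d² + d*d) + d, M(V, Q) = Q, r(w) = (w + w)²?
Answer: -4984/5 ≈ -996.80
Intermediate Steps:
r(w) = 4*w² (r(w) = (2*w)² = 4*w²)
o(d) = d + 2*d² (o(d) = (d² + d²) + d = 2*d² + d = d + 2*d²)
m(P) = 36/P (m(P) = (4*3²)/P = (4*9)/P = 36/P)
178*(m(o(-3)) + M(19, -8)) = 178*(36/((-3*(1 + 2*(-3)))) - 8) = 178*(36/((-3*(1 - 6))) - 8) = 178*(36/((-3*(-5))) - 8) = 178*(36/15 - 8) = 178*(36*(1/15) - 8) = 178*(12/5 - 8) = 178*(-28/5) = -4984/5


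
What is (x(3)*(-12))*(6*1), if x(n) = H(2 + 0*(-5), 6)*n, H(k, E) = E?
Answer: -1296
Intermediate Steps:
x(n) = 6*n
(x(3)*(-12))*(6*1) = ((6*3)*(-12))*(6*1) = (18*(-12))*6 = -216*6 = -1296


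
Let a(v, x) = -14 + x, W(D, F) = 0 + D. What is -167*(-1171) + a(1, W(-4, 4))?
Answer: 195539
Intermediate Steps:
W(D, F) = D
-167*(-1171) + a(1, W(-4, 4)) = -167*(-1171) + (-14 - 4) = 195557 - 18 = 195539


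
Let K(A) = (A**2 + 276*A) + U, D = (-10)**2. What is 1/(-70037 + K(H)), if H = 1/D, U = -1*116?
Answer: -10000/701502399 ≈ -1.4255e-5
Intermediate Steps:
D = 100
U = -116
H = 1/100 ≈ 0.010000
K(A) = -116 + A**2 + 276*A (K(A) = (A**2 + 276*A) - 116 = -116 + A**2 + 276*A)
1/(-70037 + K(H)) = 1/(-70037 + (-116 + (1/100)**2 + 276*(1/100))) = 1/(-70037 + (-116 + 1/10000 + 69/25)) = 1/(-70037 - 1132399/10000) = 1/(-701502399/10000) = -10000/701502399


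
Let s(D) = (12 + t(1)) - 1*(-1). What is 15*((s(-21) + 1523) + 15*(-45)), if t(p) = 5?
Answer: 12990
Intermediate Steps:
s(D) = 18 (s(D) = (12 + 5) - 1*(-1) = 17 + 1 = 18)
15*((s(-21) + 1523) + 15*(-45)) = 15*((18 + 1523) + 15*(-45)) = 15*(1541 - 675) = 15*866 = 12990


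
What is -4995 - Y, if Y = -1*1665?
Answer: -3330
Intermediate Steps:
Y = -1665
-4995 - Y = -4995 - 1*(-1665) = -4995 + 1665 = -3330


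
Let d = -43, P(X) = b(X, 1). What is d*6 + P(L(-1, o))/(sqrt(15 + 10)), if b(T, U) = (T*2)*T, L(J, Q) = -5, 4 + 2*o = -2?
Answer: -248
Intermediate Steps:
o = -3 (o = -2 + (1/2)*(-2) = -2 - 1 = -3)
b(T, U) = 2*T**2 (b(T, U) = (2*T)*T = 2*T**2)
P(X) = 2*X**2
d*6 + P(L(-1, o))/(sqrt(15 + 10)) = -43*6 + (2*(-5)**2)/(sqrt(15 + 10)) = -258 + (2*25)/(sqrt(25)) = -258 + 50/5 = -258 + 50*(1/5) = -258 + 10 = -248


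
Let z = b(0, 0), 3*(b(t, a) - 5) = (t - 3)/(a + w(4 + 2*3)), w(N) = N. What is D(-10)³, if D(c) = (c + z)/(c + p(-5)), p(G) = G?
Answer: 4913/125000 ≈ 0.039304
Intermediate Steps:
b(t, a) = 5 + (-3 + t)/(3*(10 + a)) (b(t, a) = 5 + ((t - 3)/(a + (4 + 2*3)))/3 = 5 + ((-3 + t)/(a + (4 + 6)))/3 = 5 + ((-3 + t)/(a + 10))/3 = 5 + ((-3 + t)/(10 + a))/3 = 5 + (-3 + t)/(3*(10 + a)))
z = 49/10 (z = (147 + 0 + 15*0)/(3*(10 + 0)) = (⅓)*(147 + 0 + 0)/10 = (⅓)*(⅒)*147 = 49/10 ≈ 4.9000)
D(c) = (49/10 + c)/(-5 + c) (D(c) = (c + 49/10)/(c - 5) = (49/10 + c)/(-5 + c))
D(-10)³ = ((49/10 - 10)/(-5 - 10))³ = (-51/10/(-15))³ = (-1/15*(-51/10))³ = (17/50)³ = 4913/125000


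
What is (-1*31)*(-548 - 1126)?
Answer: 51894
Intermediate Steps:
(-1*31)*(-548 - 1126) = -31*(-1674) = 51894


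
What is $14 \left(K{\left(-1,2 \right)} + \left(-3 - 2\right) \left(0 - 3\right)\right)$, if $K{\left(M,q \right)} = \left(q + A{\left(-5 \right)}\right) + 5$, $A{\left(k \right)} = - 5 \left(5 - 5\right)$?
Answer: $308$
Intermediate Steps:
$A{\left(k \right)} = 0$ ($A{\left(k \right)} = \left(-5\right) 0 = 0$)
$K{\left(M,q \right)} = 5 + q$ ($K{\left(M,q \right)} = \left(q + 0\right) + 5 = q + 5 = 5 + q$)
$14 \left(K{\left(-1,2 \right)} + \left(-3 - 2\right) \left(0 - 3\right)\right) = 14 \left(\left(5 + 2\right) + \left(-3 - 2\right) \left(0 - 3\right)\right) = 14 \left(7 - -15\right) = 14 \left(7 + 15\right) = 14 \cdot 22 = 308$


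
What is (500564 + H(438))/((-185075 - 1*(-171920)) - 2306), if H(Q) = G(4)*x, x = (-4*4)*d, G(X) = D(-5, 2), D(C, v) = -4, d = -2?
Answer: -500436/15461 ≈ -32.368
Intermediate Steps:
G(X) = -4
x = 32 (x = -4*4*(-2) = -16*(-2) = 32)
H(Q) = -128 (H(Q) = -4*32 = -128)
(500564 + H(438))/((-185075 - 1*(-171920)) - 2306) = (500564 - 128)/((-185075 - 1*(-171920)) - 2306) = 500436/((-185075 + 171920) - 2306) = 500436/(-13155 - 2306) = 500436/(-15461) = 500436*(-1/15461) = -500436/15461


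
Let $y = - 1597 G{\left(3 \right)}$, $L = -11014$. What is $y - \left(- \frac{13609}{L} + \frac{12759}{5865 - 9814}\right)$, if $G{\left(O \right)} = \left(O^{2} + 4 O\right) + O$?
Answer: $- \frac{1666962208123}{43494286} \approx -38326.0$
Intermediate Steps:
$G{\left(O \right)} = O^{2} + 5 O$
$y = -38328$ ($y = - 1597 \cdot 3 \left(5 + 3\right) = - 1597 \cdot 3 \cdot 8 = \left(-1597\right) 24 = -38328$)
$y - \left(- \frac{13609}{L} + \frac{12759}{5865 - 9814}\right) = -38328 - \left(\frac{13609}{11014} + \frac{12759}{5865 - 9814}\right) = -38328 - \left(\frac{13609}{11014} + \frac{12759}{-3949}\right) = -38328 - - \frac{86785685}{43494286} = -38328 + \left(- \frac{13609}{11014} + \frac{12759}{3949}\right) = -38328 + \frac{86785685}{43494286} = - \frac{1666962208123}{43494286}$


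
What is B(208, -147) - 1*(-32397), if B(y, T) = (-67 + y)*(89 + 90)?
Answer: 57636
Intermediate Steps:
B(y, T) = -11993 + 179*y (B(y, T) = (-67 + y)*179 = -11993 + 179*y)
B(208, -147) - 1*(-32397) = (-11993 + 179*208) - 1*(-32397) = (-11993 + 37232) + 32397 = 25239 + 32397 = 57636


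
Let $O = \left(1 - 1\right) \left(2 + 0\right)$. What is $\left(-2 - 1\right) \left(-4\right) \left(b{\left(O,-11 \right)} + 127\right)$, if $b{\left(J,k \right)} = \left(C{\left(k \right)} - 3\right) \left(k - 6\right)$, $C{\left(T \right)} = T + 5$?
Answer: $3360$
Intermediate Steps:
$C{\left(T \right)} = 5 + T$
$O = 0$ ($O = 0 \cdot 2 = 0$)
$b{\left(J,k \right)} = \left(-6 + k\right) \left(2 + k\right)$ ($b{\left(J,k \right)} = \left(\left(5 + k\right) - 3\right) \left(k - 6\right) = \left(2 + k\right) \left(-6 + k\right) = \left(-6 + k\right) \left(2 + k\right)$)
$\left(-2 - 1\right) \left(-4\right) \left(b{\left(O,-11 \right)} + 127\right) = \left(-2 - 1\right) \left(-4\right) \left(\left(-12 + \left(-11\right)^{2} - -44\right) + 127\right) = \left(-3\right) \left(-4\right) \left(\left(-12 + 121 + 44\right) + 127\right) = 12 \left(153 + 127\right) = 12 \cdot 280 = 3360$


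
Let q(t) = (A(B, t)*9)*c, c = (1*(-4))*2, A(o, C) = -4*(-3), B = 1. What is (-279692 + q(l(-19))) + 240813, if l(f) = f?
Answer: -39743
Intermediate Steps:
A(o, C) = 12
c = -8 (c = -4*2 = -8)
q(t) = -864 (q(t) = (12*9)*(-8) = 108*(-8) = -864)
(-279692 + q(l(-19))) + 240813 = (-279692 - 864) + 240813 = -280556 + 240813 = -39743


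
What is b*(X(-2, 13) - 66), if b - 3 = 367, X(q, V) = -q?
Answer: -23680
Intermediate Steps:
b = 370 (b = 3 + 367 = 370)
b*(X(-2, 13) - 66) = 370*(-1*(-2) - 66) = 370*(2 - 66) = 370*(-64) = -23680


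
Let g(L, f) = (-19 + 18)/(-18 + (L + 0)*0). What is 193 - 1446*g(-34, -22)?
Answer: 338/3 ≈ 112.67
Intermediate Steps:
g(L, f) = 1/18 (g(L, f) = -1/(-18 + L*0) = -1/(-18 + 0) = -1/(-18) = -1*(-1/18) = 1/18)
193 - 1446*g(-34, -22) = 193 - 1446*1/18 = 193 - 241/3 = 338/3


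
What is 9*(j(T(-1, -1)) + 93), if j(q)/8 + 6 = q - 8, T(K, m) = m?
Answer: -243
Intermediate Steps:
j(q) = -112 + 8*q (j(q) = -48 + 8*(q - 8) = -48 + 8*(-8 + q) = -48 + (-64 + 8*q) = -112 + 8*q)
9*(j(T(-1, -1)) + 93) = 9*((-112 + 8*(-1)) + 93) = 9*((-112 - 8) + 93) = 9*(-120 + 93) = 9*(-27) = -243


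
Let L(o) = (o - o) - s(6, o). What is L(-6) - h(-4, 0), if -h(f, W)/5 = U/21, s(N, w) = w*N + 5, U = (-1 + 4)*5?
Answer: 242/7 ≈ 34.571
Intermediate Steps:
U = 15 (U = 3*5 = 15)
s(N, w) = 5 + N*w (s(N, w) = N*w + 5 = 5 + N*w)
h(f, W) = -25/7 (h(f, W) = -75/21 = -5*5/7 = -25/7)
L(o) = -5 - 6*o (L(o) = (o - o) - (5 + 6*o) = 0 + (-5 - 6*o) = -5 - 6*o)
L(-6) - h(-4, 0) = (-5 - 6*(-6)) - 1*(-25/7) = (-5 + 36) + 25/7 = 31 + 25/7 = 242/7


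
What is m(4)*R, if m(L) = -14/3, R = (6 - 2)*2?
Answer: -112/3 ≈ -37.333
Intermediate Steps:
R = 8 (R = 4*2 = 8)
m(L) = -14/3 (m(L) = -14*⅓ = -14/3)
m(4)*R = -14/3*8 = -112/3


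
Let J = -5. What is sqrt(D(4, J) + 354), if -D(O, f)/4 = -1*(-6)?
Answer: sqrt(330) ≈ 18.166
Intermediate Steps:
D(O, f) = -24 (D(O, f) = -(-4)*(-6) = -4*6 = -24)
sqrt(D(4, J) + 354) = sqrt(-24 + 354) = sqrt(330)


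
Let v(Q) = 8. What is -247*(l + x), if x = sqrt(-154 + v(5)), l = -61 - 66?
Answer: 31369 - 247*I*sqrt(146) ≈ 31369.0 - 2984.5*I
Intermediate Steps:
l = -127
x = I*sqrt(146) (x = sqrt(-154 + 8) = sqrt(-146) = I*sqrt(146) ≈ 12.083*I)
-247*(l + x) = -247*(-127 + I*sqrt(146)) = 31369 - 247*I*sqrt(146)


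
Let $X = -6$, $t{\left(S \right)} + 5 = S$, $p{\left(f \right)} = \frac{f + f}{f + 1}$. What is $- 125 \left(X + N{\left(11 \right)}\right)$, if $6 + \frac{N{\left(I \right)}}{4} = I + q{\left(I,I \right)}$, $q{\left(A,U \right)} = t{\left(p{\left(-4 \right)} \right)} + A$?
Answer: $- \frac{18250}{3} \approx -6083.3$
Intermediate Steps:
$p{\left(f \right)} = \frac{2 f}{1 + f}$
$t{\left(S \right)} = -5 + S$
$q{\left(A,U \right)} = - \frac{7}{3} + A$ ($q{\left(A,U \right)} = \left(-5 + 2 \left(-4\right) \frac{1}{1 - 4}\right) + A = \left(-5 + 2 \left(-4\right) \frac{1}{-3}\right) + A = \left(-5 + 2 \left(-4\right) \left(- \frac{1}{3}\right)\right) + A = \left(-5 + \frac{8}{3}\right) + A = - \frac{7}{3} + A$)
$N{\left(I \right)} = - \frac{100}{3} + 8 I$ ($N{\left(I \right)} = -24 + 4 \left(I + \left(- \frac{7}{3} + I\right)\right) = -24 + 4 \left(- \frac{7}{3} + 2 I\right) = -24 + \left(- \frac{28}{3} + 8 I\right) = - \frac{100}{3} + 8 I$)
$- 125 \left(X + N{\left(11 \right)}\right) = - 125 \left(-6 + \left(- \frac{100}{3} + 8 \cdot 11\right)\right) = - 125 \left(-6 + \left(- \frac{100}{3} + 88\right)\right) = - 125 \left(-6 + \frac{164}{3}\right) = \left(-125\right) \frac{146}{3} = - \frac{18250}{3}$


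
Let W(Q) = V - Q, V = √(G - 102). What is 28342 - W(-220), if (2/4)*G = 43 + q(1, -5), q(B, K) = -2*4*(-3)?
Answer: 28122 - 4*√2 ≈ 28116.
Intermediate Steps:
q(B, K) = 24 (q(B, K) = -8*(-3) = 24)
G = 134 (G = 2*(43 + 24) = 2*67 = 134)
V = 4*√2 (V = √(134 - 102) = √32 = 4*√2 ≈ 5.6569)
W(Q) = -Q + 4*√2 (W(Q) = 4*√2 - Q = -Q + 4*√2)
28342 - W(-220) = 28342 - (-1*(-220) + 4*√2) = 28342 - (220 + 4*√2) = 28342 + (-220 - 4*√2) = 28122 - 4*√2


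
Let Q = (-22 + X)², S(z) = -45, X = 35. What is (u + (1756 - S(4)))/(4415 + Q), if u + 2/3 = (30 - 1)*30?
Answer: 8011/13752 ≈ 0.58253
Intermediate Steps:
u = 2608/3 (u = -⅔ + (30 - 1)*30 = -⅔ + 29*30 = -⅔ + 870 = 2608/3 ≈ 869.33)
Q = 169 (Q = (-22 + 35)² = 13² = 169)
(u + (1756 - S(4)))/(4415 + Q) = (2608/3 + (1756 - 1*(-45)))/(4415 + 169) = (2608/3 + (1756 + 45))/4584 = (2608/3 + 1801)*(1/4584) = (8011/3)*(1/4584) = 8011/13752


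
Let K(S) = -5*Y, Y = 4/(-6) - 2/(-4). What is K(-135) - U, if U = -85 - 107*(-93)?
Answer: -59191/6 ≈ -9865.2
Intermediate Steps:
Y = -1/6 (Y = 4*(-1/6) - 2*(-1/4) = -2/3 + 1/2 = -1/6 ≈ -0.16667)
K(S) = 5/6 (K(S) = -5*(-1/6) = 5/6)
U = 9866 (U = -85 + 9951 = 9866)
K(-135) - U = 5/6 - 1*9866 = 5/6 - 9866 = -59191/6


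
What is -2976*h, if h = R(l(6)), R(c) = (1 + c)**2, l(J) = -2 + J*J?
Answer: -3645600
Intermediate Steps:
l(J) = -2 + J**2
h = 1225 (h = (1 + (-2 + 6**2))**2 = (1 + (-2 + 36))**2 = (1 + 34)**2 = 35**2 = 1225)
-2976*h = -2976*1225 = -3645600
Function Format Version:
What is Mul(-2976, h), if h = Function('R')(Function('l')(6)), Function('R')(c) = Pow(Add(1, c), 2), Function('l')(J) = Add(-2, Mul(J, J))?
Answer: -3645600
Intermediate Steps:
Function('l')(J) = Add(-2, Pow(J, 2))
h = 1225 (h = Pow(Add(1, Add(-2, Pow(6, 2))), 2) = Pow(Add(1, Add(-2, 36)), 2) = Pow(Add(1, 34), 2) = Pow(35, 2) = 1225)
Mul(-2976, h) = Mul(-2976, 1225) = -3645600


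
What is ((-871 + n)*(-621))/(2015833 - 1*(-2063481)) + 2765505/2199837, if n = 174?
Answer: 4077844703713/2991275290606 ≈ 1.3632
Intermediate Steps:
((-871 + n)*(-621))/(2015833 - 1*(-2063481)) + 2765505/2199837 = ((-871 + 174)*(-621))/(2015833 - 1*(-2063481)) + 2765505/2199837 = (-697*(-621))/(2015833 + 2063481) + 2765505*(1/2199837) = 432837/4079314 + 921835/733279 = 4077844703713/2991275290606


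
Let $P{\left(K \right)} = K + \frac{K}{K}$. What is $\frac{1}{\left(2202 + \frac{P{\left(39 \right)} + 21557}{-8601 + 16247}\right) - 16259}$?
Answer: $- \frac{7646}{107458225} \approx -7.1153 \cdot 10^{-5}$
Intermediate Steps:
$P{\left(K \right)} = 1 + K$ ($P{\left(K \right)} = K + 1 = 1 + K$)
$\frac{1}{\left(2202 + \frac{P{\left(39 \right)} + 21557}{-8601 + 16247}\right) - 16259} = \frac{1}{\left(2202 + \frac{\left(1 + 39\right) + 21557}{-8601 + 16247}\right) - 16259} = \frac{1}{\left(2202 + \frac{40 + 21557}{7646}\right) - 16259} = \frac{1}{\left(2202 + 21597 \cdot \frac{1}{7646}\right) - 16259} = \frac{1}{\left(2202 + \frac{21597}{7646}\right) - 16259} = \frac{1}{\frac{16858089}{7646} - 16259} = \frac{1}{- \frac{107458225}{7646}} = - \frac{7646}{107458225}$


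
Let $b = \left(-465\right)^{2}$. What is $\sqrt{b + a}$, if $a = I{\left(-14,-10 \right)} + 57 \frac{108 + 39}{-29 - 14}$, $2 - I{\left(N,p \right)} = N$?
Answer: $\frac{16 \sqrt{1560427}}{43} \approx 464.81$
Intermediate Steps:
$I{\left(N,p \right)} = 2 - N$
$b = 216225$
$a = - \frac{7691}{43}$ ($a = \left(2 - -14\right) + 57 \frac{108 + 39}{-29 - 14} = \left(2 + 14\right) + 57 \frac{147}{-43} = 16 + 57 \cdot 147 \left(- \frac{1}{43}\right) = 16 + 57 \left(- \frac{147}{43}\right) = 16 - \frac{8379}{43} = - \frac{7691}{43} \approx -178.86$)
$\sqrt{b + a} = \sqrt{216225 - \frac{7691}{43}} = \sqrt{\frac{9289984}{43}} = \frac{16 \sqrt{1560427}}{43}$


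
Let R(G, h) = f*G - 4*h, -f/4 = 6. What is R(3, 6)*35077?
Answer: -3367392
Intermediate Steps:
f = -24 (f = -4*6 = -24)
R(G, h) = -24*G - 4*h
R(3, 6)*35077 = (-24*3 - 4*6)*35077 = (-72 - 24)*35077 = -96*35077 = -3367392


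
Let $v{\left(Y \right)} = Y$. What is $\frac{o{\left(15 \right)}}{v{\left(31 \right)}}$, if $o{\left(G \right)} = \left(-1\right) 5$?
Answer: $- \frac{5}{31} \approx -0.16129$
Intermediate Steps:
$o{\left(G \right)} = -5$
$\frac{o{\left(15 \right)}}{v{\left(31 \right)}} = - \frac{5}{31}$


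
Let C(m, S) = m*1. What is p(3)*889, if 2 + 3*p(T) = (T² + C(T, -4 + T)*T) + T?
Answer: 16891/3 ≈ 5630.3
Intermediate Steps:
C(m, S) = m
p(T) = -⅔ + T/3 + 2*T²/3 (p(T) = -⅔ + ((T² + T*T) + T)/3 = -⅔ + ((T² + T²) + T)/3 = -⅔ + (2*T² + T)/3 = -⅔ + (T + 2*T²)/3 = -⅔ + (T/3 + 2*T²/3) = -⅔ + T/3 + 2*T²/3)
p(3)*889 = (-⅔ + (⅓)*3 + (⅔)*3²)*889 = (-⅔ + 1 + (⅔)*9)*889 = (-⅔ + 1 + 6)*889 = (19/3)*889 = 16891/3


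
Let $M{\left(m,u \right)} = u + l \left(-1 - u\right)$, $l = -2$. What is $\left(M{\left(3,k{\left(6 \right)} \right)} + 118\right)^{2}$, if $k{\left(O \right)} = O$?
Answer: $19044$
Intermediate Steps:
$M{\left(m,u \right)} = 2 + 3 u$ ($M{\left(m,u \right)} = u - 2 \left(-1 - u\right) = u + \left(2 + 2 u\right) = 2 + 3 u$)
$\left(M{\left(3,k{\left(6 \right)} \right)} + 118\right)^{2} = \left(\left(2 + 3 \cdot 6\right) + 118\right)^{2} = \left(\left(2 + 18\right) + 118\right)^{2} = \left(20 + 118\right)^{2} = 138^{2} = 19044$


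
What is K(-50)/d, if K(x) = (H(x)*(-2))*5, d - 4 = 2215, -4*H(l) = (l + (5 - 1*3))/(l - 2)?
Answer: 30/28847 ≈ 0.0010400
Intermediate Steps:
H(l) = -(2 + l)/(4*(-2 + l)) (H(l) = -(l + (5 - 1*3))/(4*(l - 2)) = -(l + (5 - 3))/(4*(-2 + l)) = -(l + 2)/(4*(-2 + l)) = -(2 + l)/(4*(-2 + l)))
d = 2219 (d = 4 + 2215 = 2219)
K(x) = -5*(-2 - x)/(2*(-2 + x)) (K(x) = (((-2 - x)/(4*(-2 + x)))*(-2))*5 = -(-2 - x)/(2*(-2 + x))*5 = -5*(-2 - x)/(2*(-2 + x)))
K(-50)/d = (5*(2 - 50)/(2*(-2 - 50)))/2219 = ((5/2)*(-48)/(-52))*(1/2219) = ((5/2)*(-1/52)*(-48))*(1/2219) = (30/13)*(1/2219) = 30/28847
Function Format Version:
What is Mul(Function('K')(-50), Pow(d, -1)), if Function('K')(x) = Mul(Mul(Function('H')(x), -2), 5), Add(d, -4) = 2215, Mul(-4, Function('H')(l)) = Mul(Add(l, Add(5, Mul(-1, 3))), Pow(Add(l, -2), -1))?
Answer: Rational(30, 28847) ≈ 0.0010400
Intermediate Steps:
Function('H')(l) = Mul(Rational(-1, 4), Pow(Add(-2, l), -1), Add(2, l)) (Function('H')(l) = Mul(Rational(-1, 4), Mul(Add(l, Add(5, Mul(-1, 3))), Pow(Add(l, -2), -1))) = Mul(Rational(-1, 4), Mul(Add(l, Add(5, -3)), Pow(Add(-2, l), -1))) = Mul(Rational(-1, 4), Mul(Add(l, 2), Pow(Add(-2, l), -1))) = Mul(Rational(-1, 4), Mul(Add(2, l), Pow(Add(-2, l), -1))) = Mul(Rational(-1, 4), Mul(Pow(Add(-2, l), -1), Add(2, l))) = Mul(Rational(-1, 4), Pow(Add(-2, l), -1), Add(2, l)))
d = 2219 (d = Add(4, 2215) = 2219)
Function('K')(x) = Mul(Rational(-5, 2), Pow(Add(-2, x), -1), Add(-2, Mul(-1, x))) (Function('K')(x) = Mul(Mul(Mul(Rational(1, 4), Pow(Add(-2, x), -1), Add(-2, Mul(-1, x))), -2), 5) = Mul(Mul(Rational(-1, 2), Pow(Add(-2, x), -1), Add(-2, Mul(-1, x))), 5) = Mul(Rational(-5, 2), Pow(Add(-2, x), -1), Add(-2, Mul(-1, x))))
Mul(Function('K')(-50), Pow(d, -1)) = Mul(Mul(Rational(5, 2), Pow(Add(-2, -50), -1), Add(2, -50)), Pow(2219, -1)) = Mul(Mul(Rational(5, 2), Pow(-52, -1), -48), Rational(1, 2219)) = Mul(Mul(Rational(5, 2), Rational(-1, 52), -48), Rational(1, 2219)) = Mul(Rational(30, 13), Rational(1, 2219)) = Rational(30, 28847)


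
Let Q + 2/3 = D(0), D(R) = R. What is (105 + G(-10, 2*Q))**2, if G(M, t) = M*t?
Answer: 126025/9 ≈ 14003.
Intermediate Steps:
Q = -2/3 (Q = -2/3 + 0 = -2/3 ≈ -0.66667)
(105 + G(-10, 2*Q))**2 = (105 - 20*(-2)/3)**2 = (105 - 10*(-4/3))**2 = (105 + 40/3)**2 = (355/3)**2 = 126025/9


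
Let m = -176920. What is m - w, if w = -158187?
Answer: -18733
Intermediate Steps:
m - w = -176920 - 1*(-158187) = -176920 + 158187 = -18733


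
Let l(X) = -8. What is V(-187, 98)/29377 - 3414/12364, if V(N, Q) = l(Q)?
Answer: -50195995/181608614 ≈ -0.27640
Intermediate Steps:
V(N, Q) = -8
V(-187, 98)/29377 - 3414/12364 = -8/29377 - 3414/12364 = -8*1/29377 - 3414*1/12364 = -8/29377 - 1707/6182 = -50195995/181608614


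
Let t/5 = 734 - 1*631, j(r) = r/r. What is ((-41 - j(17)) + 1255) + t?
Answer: 1728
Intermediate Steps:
j(r) = 1
t = 515 (t = 5*(734 - 1*631) = 5*(734 - 631) = 5*103 = 515)
((-41 - j(17)) + 1255) + t = ((-41 - 1*1) + 1255) + 515 = ((-41 - 1) + 1255) + 515 = (-42 + 1255) + 515 = 1213 + 515 = 1728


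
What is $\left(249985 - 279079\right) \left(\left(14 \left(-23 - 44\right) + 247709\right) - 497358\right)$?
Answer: $7290578178$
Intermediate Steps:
$\left(249985 - 279079\right) \left(\left(14 \left(-23 - 44\right) + 247709\right) - 497358\right) = - 29094 \left(\left(14 \left(-67\right) + 247709\right) - 497358\right) = - 29094 \left(\left(-938 + 247709\right) - 497358\right) = - 29094 \left(246771 - 497358\right) = \left(-29094\right) \left(-250587\right) = 7290578178$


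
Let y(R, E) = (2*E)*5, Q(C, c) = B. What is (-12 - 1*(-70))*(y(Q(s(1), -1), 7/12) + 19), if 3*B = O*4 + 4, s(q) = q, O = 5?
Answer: 4321/3 ≈ 1440.3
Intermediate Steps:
B = 8 (B = (5*4 + 4)/3 = (20 + 4)/3 = (⅓)*24 = 8)
Q(C, c) = 8
y(R, E) = 10*E
(-12 - 1*(-70))*(y(Q(s(1), -1), 7/12) + 19) = (-12 - 1*(-70))*(10*(7/12) + 19) = (-12 + 70)*(10*(7*(1/12)) + 19) = 58*(10*(7/12) + 19) = 58*(35/6 + 19) = 58*(149/6) = 4321/3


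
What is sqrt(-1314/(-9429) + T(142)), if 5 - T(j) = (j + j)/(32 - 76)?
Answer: 2*sqrt(3464525757)/34573 ≈ 3.4050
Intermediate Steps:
T(j) = 5 + j/22 (T(j) = 5 - (j + j)/(32 - 76) = 5 - 2*j/(-44) = 5 - 2*j*(-1)/44 = 5 - (-1)*j/22 = 5 + j/22)
sqrt(-1314/(-9429) + T(142)) = sqrt(-1314/(-9429) + (5 + (1/22)*142)) = sqrt(-1314*(-1/9429) + (5 + 71/11)) = sqrt(438/3143 + 126/11) = sqrt(400836/34573) = 2*sqrt(3464525757)/34573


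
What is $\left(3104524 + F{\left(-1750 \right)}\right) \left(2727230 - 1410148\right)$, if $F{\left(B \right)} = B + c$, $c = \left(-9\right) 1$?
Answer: $4086595931730$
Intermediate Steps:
$c = -9$
$F{\left(B \right)} = -9 + B$ ($F{\left(B \right)} = B - 9 = -9 + B$)
$\left(3104524 + F{\left(-1750 \right)}\right) \left(2727230 - 1410148\right) = \left(3104524 - 1759\right) \left(2727230 - 1410148\right) = \left(3104524 - 1759\right) 1317082 = 3102765 \cdot 1317082 = 4086595931730$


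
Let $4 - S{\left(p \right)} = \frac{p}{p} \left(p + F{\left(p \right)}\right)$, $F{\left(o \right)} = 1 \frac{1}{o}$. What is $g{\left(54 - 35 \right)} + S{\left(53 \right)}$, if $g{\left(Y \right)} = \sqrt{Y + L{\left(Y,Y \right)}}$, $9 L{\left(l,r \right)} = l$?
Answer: $- \frac{2598}{53} + \frac{\sqrt{190}}{3} \approx -44.424$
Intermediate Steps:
$L{\left(l,r \right)} = \frac{l}{9}$
$g{\left(Y \right)} = \frac{\sqrt{10} \sqrt{Y}}{3}$ ($g{\left(Y \right)} = \sqrt{Y + \frac{Y}{9}} = \sqrt{\frac{10 Y}{9}} = \frac{\sqrt{10} \sqrt{Y}}{3}$)
$F{\left(o \right)} = \frac{1}{o}$
$S{\left(p \right)} = 4 - p - \frac{1}{p}$ ($S{\left(p \right)} = 4 - \frac{p}{p} \left(p + \frac{1}{p}\right) = 4 - 1 \left(p + \frac{1}{p}\right) = 4 - \left(p + \frac{1}{p}\right) = 4 - p - \frac{1}{p}$)
$g{\left(54 - 35 \right)} + S{\left(53 \right)} = \frac{\sqrt{10} \sqrt{54 - 35}}{3} - \frac{2598}{53} = \frac{\sqrt{10} \sqrt{19}}{3} - \frac{2598}{53} = \frac{\sqrt{190}}{3} - \frac{2598}{53} = - \frac{2598}{53} + \frac{\sqrt{190}}{3}$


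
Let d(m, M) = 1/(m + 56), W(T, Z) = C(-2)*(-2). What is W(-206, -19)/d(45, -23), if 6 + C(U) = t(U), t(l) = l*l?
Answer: 404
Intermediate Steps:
t(l) = l²
C(U) = -6 + U²
W(T, Z) = 4 (W(T, Z) = (-6 + (-2)²)*(-2) = (-6 + 4)*(-2) = -2*(-2) = 4)
d(m, M) = 1/(56 + m)
W(-206, -19)/d(45, -23) = 4/(1/(56 + 45)) = 4/(1/101) = 4*101 = 404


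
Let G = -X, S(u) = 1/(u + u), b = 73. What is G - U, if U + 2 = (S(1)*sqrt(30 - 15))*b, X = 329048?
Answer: -329046 - 73*sqrt(15)/2 ≈ -3.2919e+5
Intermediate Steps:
S(u) = 1/(2*u)
G = -329048 (G = -1*329048 = -329048)
U = -2 + 73*sqrt(15)/2 (U = -2 + (((1/2)/1)*sqrt(30 - 15))*73 = -2 + (((1/2)*1)*sqrt(15))*73 = -2 + (sqrt(15)/2)*73 = -2 + 73*sqrt(15)/2 ≈ 139.36)
G - U = -329048 - (-2 + 73*sqrt(15)/2) = -329048 + (2 - 73*sqrt(15)/2) = -329046 - 73*sqrt(15)/2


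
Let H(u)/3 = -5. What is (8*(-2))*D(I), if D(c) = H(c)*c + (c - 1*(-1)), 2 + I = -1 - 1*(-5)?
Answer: 432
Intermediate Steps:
H(u) = -15 (H(u) = 3*(-5) = -15)
I = 2 (I = -2 + (-1 - 1*(-5)) = -2 + (-1 + 5) = -2 + 4 = 2)
D(c) = 1 - 14*c (D(c) = -15*c + (c - 1*(-1)) = -15*c + (c + 1) = -15*c + (1 + c) = 1 - 14*c)
(8*(-2))*D(I) = (8*(-2))*(1 - 14*2) = -16*(1 - 28) = -16*(-27) = 432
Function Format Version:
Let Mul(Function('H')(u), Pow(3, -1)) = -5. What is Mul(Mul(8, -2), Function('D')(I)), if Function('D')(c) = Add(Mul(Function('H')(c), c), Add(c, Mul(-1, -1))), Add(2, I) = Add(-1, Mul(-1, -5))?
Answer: 432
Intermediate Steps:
Function('H')(u) = -15 (Function('H')(u) = Mul(3, -5) = -15)
I = 2 (I = Add(-2, Add(-1, Mul(-1, -5))) = Add(-2, Add(-1, 5)) = Add(-2, 4) = 2)
Function('D')(c) = Add(1, Mul(-14, c)) (Function('D')(c) = Add(Mul(-15, c), Add(c, Mul(-1, -1))) = Add(Mul(-15, c), Add(c, 1)) = Add(Mul(-15, c), Add(1, c)) = Add(1, Mul(-14, c)))
Mul(Mul(8, -2), Function('D')(I)) = Mul(Mul(8, -2), Add(1, Mul(-14, 2))) = Mul(-16, Add(1, -28)) = Mul(-16, -27) = 432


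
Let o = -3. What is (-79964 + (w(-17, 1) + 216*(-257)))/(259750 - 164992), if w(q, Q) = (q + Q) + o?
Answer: -45165/31586 ≈ -1.4299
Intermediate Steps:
w(q, Q) = -3 + Q + q (w(q, Q) = (q + Q) - 3 = (Q + q) - 3 = -3 + Q + q)
(-79964 + (w(-17, 1) + 216*(-257)))/(259750 - 164992) = (-79964 + ((-3 + 1 - 17) + 216*(-257)))/(259750 - 164992) = (-79964 + (-19 - 55512))/94758 = (-79964 - 55531)*(1/94758) = -135495*1/94758 = -45165/31586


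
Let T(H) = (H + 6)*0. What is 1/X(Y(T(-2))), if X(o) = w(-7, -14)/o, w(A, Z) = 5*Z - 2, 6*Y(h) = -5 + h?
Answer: 5/432 ≈ 0.011574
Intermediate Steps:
T(H) = 0 (T(H) = (6 + H)*0 = 0)
Y(h) = -⅚ + h/6 (Y(h) = (-5 + h)/6 = -⅚ + h/6)
w(A, Z) = -2 + 5*Z
X(o) = -72/o (X(o) = (-2 + 5*(-14))/o = (-2 - 70)/o = -72/o)
1/X(Y(T(-2))) = 1/(-72/(-⅚ + (⅙)*0)) = 1/(-72/(-⅚ + 0)) = 1/(-72/(-⅚)) = 1/(-72*(-6/5)) = 1/(432/5) = 5/432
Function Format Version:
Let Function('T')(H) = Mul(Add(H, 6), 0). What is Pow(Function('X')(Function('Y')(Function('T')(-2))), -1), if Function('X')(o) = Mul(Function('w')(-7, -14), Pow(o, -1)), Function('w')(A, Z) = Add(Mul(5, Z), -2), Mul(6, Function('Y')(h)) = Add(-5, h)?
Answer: Rational(5, 432) ≈ 0.011574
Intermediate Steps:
Function('T')(H) = 0 (Function('T')(H) = Mul(Add(6, H), 0) = 0)
Function('Y')(h) = Add(Rational(-5, 6), Mul(Rational(1, 6), h)) (Function('Y')(h) = Mul(Rational(1, 6), Add(-5, h)) = Add(Rational(-5, 6), Mul(Rational(1, 6), h)))
Function('w')(A, Z) = Add(-2, Mul(5, Z))
Function('X')(o) = Mul(-72, Pow(o, -1)) (Function('X')(o) = Mul(Add(-2, Mul(5, -14)), Pow(o, -1)) = Mul(Add(-2, -70), Pow(o, -1)) = Mul(-72, Pow(o, -1)))
Pow(Function('X')(Function('Y')(Function('T')(-2))), -1) = Pow(Mul(-72, Pow(Add(Rational(-5, 6), Mul(Rational(1, 6), 0)), -1)), -1) = Pow(Mul(-72, Pow(Add(Rational(-5, 6), 0), -1)), -1) = Pow(Mul(-72, Pow(Rational(-5, 6), -1)), -1) = Pow(Mul(-72, Rational(-6, 5)), -1) = Pow(Rational(432, 5), -1) = Rational(5, 432)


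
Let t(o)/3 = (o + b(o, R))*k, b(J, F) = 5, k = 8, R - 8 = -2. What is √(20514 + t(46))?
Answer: √21738 ≈ 147.44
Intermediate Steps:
R = 6 (R = 8 - 2 = 6)
t(o) = 120 + 24*o (t(o) = 3*((o + 5)*8) = 3*((5 + o)*8) = 3*(40 + 8*o) = 120 + 24*o)
√(20514 + t(46)) = √(20514 + (120 + 24*46)) = √(20514 + (120 + 1104)) = √(20514 + 1224) = √21738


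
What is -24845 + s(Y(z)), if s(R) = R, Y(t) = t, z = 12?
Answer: -24833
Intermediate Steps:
-24845 + s(Y(z)) = -24845 + 12 = -24833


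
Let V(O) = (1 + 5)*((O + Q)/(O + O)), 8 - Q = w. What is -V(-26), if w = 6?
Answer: -36/13 ≈ -2.7692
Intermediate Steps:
Q = 2 (Q = 8 - 1*6 = 8 - 6 = 2)
V(O) = 3*(2 + O)/O (V(O) = (1 + 5)*((O + 2)/(O + O)) = 6*((2 + O)/((2*O))) = 6*((2 + O)*(1/(2*O))) = 6*((2 + O)/(2*O)) = 3*(2 + O)/O)
-V(-26) = -(3 + 6/(-26)) = -(3 + 6*(-1/26)) = -(3 - 3/13) = -1*36/13 = -36/13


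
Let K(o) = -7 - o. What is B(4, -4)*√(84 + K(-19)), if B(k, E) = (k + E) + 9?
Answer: 36*√6 ≈ 88.182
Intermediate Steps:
B(k, E) = 9 + E + k (B(k, E) = (E + k) + 9 = 9 + E + k)
B(4, -4)*√(84 + K(-19)) = (9 - 4 + 4)*√(84 + (-7 - 1*(-19))) = 9*√(84 + (-7 + 19)) = 9*√(84 + 12) = 9*√96 = 9*(4*√6) = 36*√6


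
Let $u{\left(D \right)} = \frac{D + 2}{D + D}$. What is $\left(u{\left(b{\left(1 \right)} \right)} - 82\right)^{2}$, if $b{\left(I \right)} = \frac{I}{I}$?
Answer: $\frac{25921}{4} \approx 6480.3$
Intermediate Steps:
$b{\left(I \right)} = 1$
$u{\left(D \right)} = \frac{2 + D}{2 D}$
$\left(u{\left(b{\left(1 \right)} \right)} - 82\right)^{2} = \left(\frac{2 + 1}{2 \cdot 1} - 82\right)^{2} = \left(\frac{1}{2} \cdot 1 \cdot 3 - 82\right)^{2} = \left(\frac{3}{2} - 82\right)^{2} = \left(- \frac{161}{2}\right)^{2} = \frac{25921}{4}$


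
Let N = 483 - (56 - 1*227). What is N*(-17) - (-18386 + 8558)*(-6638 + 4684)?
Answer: -19215030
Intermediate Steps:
N = 654 (N = 483 - (56 - 227) = 483 - 1*(-171) = 483 + 171 = 654)
N*(-17) - (-18386 + 8558)*(-6638 + 4684) = 654*(-17) - (-18386 + 8558)*(-6638 + 4684) = -11118 - (-9828)*(-1954) = -11118 - 1*19203912 = -11118 - 19203912 = -19215030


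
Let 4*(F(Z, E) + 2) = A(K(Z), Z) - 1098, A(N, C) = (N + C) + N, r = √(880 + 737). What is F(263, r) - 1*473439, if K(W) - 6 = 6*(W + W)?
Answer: -1888275/4 ≈ -4.7207e+5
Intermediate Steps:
K(W) = 6 + 12*W (K(W) = 6 + 6*(W + W) = 6 + 6*(2*W) = 6 + 12*W)
r = 7*√33 (r = √1617 = 7*√33 ≈ 40.212)
A(N, C) = C + 2*N (A(N, C) = (C + N) + N = C + 2*N)
F(Z, E) = -547/2 + 25*Z/4 (F(Z, E) = -2 + ((Z + 2*(6 + 12*Z)) - 1098)/4 = -2 + ((Z + (12 + 24*Z)) - 1098)/4 = -2 + ((12 + 25*Z) - 1098)/4 = -2 + (-1086 + 25*Z)/4 = -2 + (-543/2 + 25*Z/4) = -547/2 + 25*Z/4)
F(263, r) - 1*473439 = (-547/2 + (25/4)*263) - 1*473439 = (-547/2 + 6575/4) - 473439 = 5481/4 - 473439 = -1888275/4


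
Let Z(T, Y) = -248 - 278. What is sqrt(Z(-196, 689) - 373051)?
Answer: I*sqrt(373577) ≈ 611.21*I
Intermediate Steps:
Z(T, Y) = -526
sqrt(Z(-196, 689) - 373051) = sqrt(-526 - 373051) = sqrt(-373577) = I*sqrt(373577)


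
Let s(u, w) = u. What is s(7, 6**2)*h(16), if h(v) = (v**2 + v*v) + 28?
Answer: 3780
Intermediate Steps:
h(v) = 28 + 2*v**2 (h(v) = (v**2 + v**2) + 28 = 2*v**2 + 28 = 28 + 2*v**2)
s(7, 6**2)*h(16) = 7*(28 + 2*16**2) = 7*(28 + 2*256) = 7*(28 + 512) = 7*540 = 3780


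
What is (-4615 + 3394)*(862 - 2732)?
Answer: 2283270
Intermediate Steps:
(-4615 + 3394)*(862 - 2732) = -1221*(-1870) = 2283270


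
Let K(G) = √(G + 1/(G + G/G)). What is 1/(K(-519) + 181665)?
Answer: 94102470/17095125481393 - I*√139260674/17095125481393 ≈ 5.5046e-6 - 6.9031e-10*I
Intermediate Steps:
K(G) = √(G + 1/(1 + G)) (K(G) = √(G + 1/(G + 1)) = √(G + 1/(1 + G)))
1/(K(-519) + 181665) = 1/(√((1 - 519*(1 - 519))/(1 - 519)) + 181665) = 1/(√((1 - 519*(-518))/(-518)) + 181665) = 1/(√(-(1 + 268842)/518) + 181665) = 1/(√(-1/518*268843) + 181665) = 1/(√(-268843/518) + 181665) = 1/(I*√139260674/518 + 181665) = 1/(181665 + I*√139260674/518)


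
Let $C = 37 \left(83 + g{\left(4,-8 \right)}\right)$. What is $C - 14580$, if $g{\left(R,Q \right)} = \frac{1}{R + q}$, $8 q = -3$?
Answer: $- \frac{333465}{29} \approx -11499.0$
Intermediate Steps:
$q = - \frac{3}{8}$ ($q = \frac{1}{8} \left(-3\right) = - \frac{3}{8} \approx -0.375$)
$g{\left(R,Q \right)} = \frac{1}{- \frac{3}{8} + R}$ ($g{\left(R,Q \right)} = \frac{1}{R - \frac{3}{8}} = \frac{1}{- \frac{3}{8} + R}$)
$C = \frac{89355}{29}$ ($C = 37 \left(83 + \frac{8}{-3 + 8 \cdot 4}\right) = 37 \left(83 + \frac{8}{-3 + 32}\right) = 37 \left(83 + \frac{8}{29}\right) = 37 \cdot \frac{2415}{29} = \frac{89355}{29} \approx 3081.2$)
$C - 14580 = \frac{89355}{29} - 14580 = - \frac{333465}{29}$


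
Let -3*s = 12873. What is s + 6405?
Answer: 2114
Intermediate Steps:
s = -4291 (s = -1/3*12873 = -4291)
s + 6405 = -4291 + 6405 = 2114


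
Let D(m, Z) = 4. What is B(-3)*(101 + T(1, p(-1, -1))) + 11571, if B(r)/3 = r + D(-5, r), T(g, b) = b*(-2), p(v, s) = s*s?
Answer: 11868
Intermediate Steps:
p(v, s) = s²
T(g, b) = -2*b
B(r) = 12 + 3*r (B(r) = 3*(r + 4) = 3*(4 + r) = 12 + 3*r)
B(-3)*(101 + T(1, p(-1, -1))) + 11571 = (12 + 3*(-3))*(101 - 2*(-1)²) + 11571 = (12 - 9)*(101 - 2*1) + 11571 = 3*(101 - 2) + 11571 = 3*99 + 11571 = 297 + 11571 = 11868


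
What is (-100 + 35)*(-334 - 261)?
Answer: 38675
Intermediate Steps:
(-100 + 35)*(-334 - 261) = -65*(-595) = 38675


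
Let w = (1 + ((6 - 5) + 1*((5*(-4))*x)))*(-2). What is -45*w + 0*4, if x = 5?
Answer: -8820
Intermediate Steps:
w = 196 (w = (1 + ((6 - 5) + 1*((5*(-4))*5)))*(-2) = (1 + (1 + 1*(-20*5)))*(-2) = (1 + (1 + 1*(-100)))*(-2) = (1 + (1 - 100))*(-2) = (1 - 99)*(-2) = -98*(-2) = 196)
-45*w + 0*4 = -45*196 + 0*4 = -8820 + 0 = -8820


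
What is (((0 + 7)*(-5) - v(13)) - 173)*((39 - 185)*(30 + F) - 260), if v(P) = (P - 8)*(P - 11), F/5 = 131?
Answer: 21858860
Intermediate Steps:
F = 655 (F = 5*131 = 655)
v(P) = (-11 + P)*(-8 + P) (v(P) = (-8 + P)*(-11 + P) = (-11 + P)*(-8 + P))
(((0 + 7)*(-5) - v(13)) - 173)*((39 - 185)*(30 + F) - 260) = (((0 + 7)*(-5) - (88 + 13**2 - 19*13)) - 173)*((39 - 185)*(30 + 655) - 260) = ((7*(-5) - (88 + 169 - 247)) - 173)*(-146*685 - 260) = ((-35 - 1*10) - 173)*(-100010 - 260) = ((-35 - 10) - 173)*(-100270) = (-45 - 173)*(-100270) = -218*(-100270) = 21858860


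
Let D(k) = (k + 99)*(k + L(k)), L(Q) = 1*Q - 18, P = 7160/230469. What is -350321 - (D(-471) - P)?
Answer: -163043212669/230469 ≈ -7.0744e+5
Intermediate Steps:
P = 7160/230469 (P = 7160*(1/230469) = 7160/230469 ≈ 0.031067)
L(Q) = -18 + Q (L(Q) = Q - 18 = -18 + Q)
D(k) = (-18 + 2*k)*(99 + k) (D(k) = (k + 99)*(k + (-18 + k)) = (99 + k)*(-18 + 2*k) = (-18 + 2*k)*(99 + k))
-350321 - (D(-471) - P) = -350321 - ((-1782 + 2*(-471)² + 180*(-471)) - 1*7160/230469) = -350321 - ((-1782 + 2*221841 - 84780) - 7160/230469) = -350321 - ((-1782 + 443682 - 84780) - 7160/230469) = -350321 - (357120 - 7160/230469) = -350321 - 1*82305082120/230469 = -350321 - 82305082120/230469 = -163043212669/230469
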